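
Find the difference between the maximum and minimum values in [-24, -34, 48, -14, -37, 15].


Maximum value: 48
Minimum value: -37
Range = 48 - (-37) = 85
Final answer: 85


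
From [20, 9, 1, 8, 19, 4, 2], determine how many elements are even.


Check each element:
  20 is even
  9 is odd
  1 is odd
  8 is even
  19 is odd
  4 is even
  2 is even
Evens: [20, 8, 4, 2]
Count of evens = 4
Final answer: 4


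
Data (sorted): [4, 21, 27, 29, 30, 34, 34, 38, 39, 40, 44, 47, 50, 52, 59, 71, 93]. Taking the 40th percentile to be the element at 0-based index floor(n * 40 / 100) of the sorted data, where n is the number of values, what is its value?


The dataset has n = 17 elements.
Index = floor(17 * 40 / 100) = floor(680 / 100) = floor(6.8) = 6
Counting from index 0 in the sorted data, the element at index 6 is 34.
Final answer: 34


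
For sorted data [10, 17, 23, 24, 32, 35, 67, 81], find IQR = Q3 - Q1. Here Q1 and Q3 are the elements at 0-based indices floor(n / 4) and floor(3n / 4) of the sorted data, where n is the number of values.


The data has n = 8 elements.
Q1 index = floor(8 / 4) = floor(2) = 2; Q3 index = floor(3 * 8 / 4) = floor(6) = 6
Q1 = element at index 2 = 23
Q3 = element at index 6 = 67
IQR = 67 - 23 = 44
Final answer: 44


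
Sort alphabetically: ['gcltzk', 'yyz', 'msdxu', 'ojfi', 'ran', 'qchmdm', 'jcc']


Compare strings character by character (the first differing letter decides):
  'gcltzk' < 'jcc' since 'g' < 'j' at position 1
  'jcc' < 'msdxu' since 'j' < 'm' at position 1
  'msdxu' < 'ojfi' since 'm' < 'o' at position 1
  'ojfi' < 'qchmdm' since 'o' < 'q' at position 1
  'qchmdm' < 'ran' since 'q' < 'r' at position 1
  'ran' < 'yyz' since 'r' < 'y' at position 1
Chaining these comparisons gives the alphabetical order.
Final answer: ['gcltzk', 'jcc', 'msdxu', 'ojfi', 'qchmdm', 'ran', 'yyz']


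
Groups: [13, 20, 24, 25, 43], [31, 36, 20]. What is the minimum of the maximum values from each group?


Find max of each group:
  Group 1: [13, 20, 24, 25, 43] -> max = 43
  Group 2: [31, 36, 20] -> max = 36
Maxes: [43, 36]
Minimum of maxes = 36
Final answer: 36


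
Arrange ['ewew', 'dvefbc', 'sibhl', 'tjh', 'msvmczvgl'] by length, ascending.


Compute lengths:
  'ewew' has length 4
  'dvefbc' has length 6
  'sibhl' has length 5
  'tjh' has length 3
  'msvmczvgl' has length 9
Lengths in increasing order: 3 < 4 < 5 < 6 < 9
Listing the words in that order gives the answer.
Final answer: ['tjh', 'ewew', 'sibhl', 'dvefbc', 'msvmczvgl']


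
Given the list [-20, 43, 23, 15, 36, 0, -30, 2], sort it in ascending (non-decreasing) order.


Original list: [-20, 43, 23, 15, 36, 0, -30, 2]
Repeatedly take the smallest remaining element:
  Remaining [-20, 43, 23, 15, 36, 0, -30, 2] -> smallest is -30
  Remaining [-20, 43, 23, 15, 36, 0, 2] -> smallest is -20
  Remaining [43, 23, 15, 36, 0, 2] -> smallest is 0
  Remaining [43, 23, 15, 36, 2] -> smallest is 2
  Remaining [43, 23, 15, 36] -> smallest is 15
  Remaining [43, 23, 36] -> smallest is 23
  Remaining [43, 36] -> smallest is 36
  Remaining [43] -> smallest is 43
Collecting the picks in order gives the sorted list.
Final answer: [-30, -20, 0, 2, 15, 23, 36, 43]


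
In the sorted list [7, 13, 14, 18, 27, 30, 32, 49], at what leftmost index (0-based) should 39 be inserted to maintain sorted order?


List is sorted: [7, 13, 14, 18, 27, 30, 32, 49]
We need the leftmost position where 39 can be inserted, i.e. the first index whose element is >= 39 (or the end of the list if none is).
Binary search with low=0, high=8 (0-based indices):
  low=0, high=8, mid=4: a[4]=27 < 39, so low = 5
  low=5, high=8, mid=6: a[6]=32 < 39, so low = 7
  low=7, high=8, mid=7: a[7]=49 >= 39, so high = 7
Now low = high = 7, so the insertion index is 7.
Final answer: 7


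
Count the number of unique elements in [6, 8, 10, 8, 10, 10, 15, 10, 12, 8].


List all unique values:
Distinct values: [6, 8, 10, 12, 15]
Count = 5
Final answer: 5


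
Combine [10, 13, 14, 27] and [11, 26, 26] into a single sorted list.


List A: [10, 13, 14, 27]
List B: [11, 26, 26]
Repeatedly compare the front elements and take the smaller:
  10 vs 11 -> take 10
  13 vs 11 -> take 11
  13 vs 26 -> take 13
  14 vs 26 -> take 14
  27 vs 26 -> take 26
  27 vs 26 -> take 26
  B is exhausted; append the rest of A: [27]
Final answer: [10, 11, 13, 14, 26, 26, 27]


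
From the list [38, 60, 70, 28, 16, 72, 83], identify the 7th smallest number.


Sort ascending: [16, 28, 38, 60, 70, 72, 83]
The 7th element (1-indexed) is at index 6.
Value = 83
Final answer: 83


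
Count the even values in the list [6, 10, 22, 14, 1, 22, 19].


Check each element:
  6 is even
  10 is even
  22 is even
  14 is even
  1 is odd
  22 is even
  19 is odd
Evens: [6, 10, 22, 14, 22]
Count of evens = 5
Final answer: 5


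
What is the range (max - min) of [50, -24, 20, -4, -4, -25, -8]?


Maximum value: 50
Minimum value: -25
Range = 50 - (-25) = 75
Final answer: 75


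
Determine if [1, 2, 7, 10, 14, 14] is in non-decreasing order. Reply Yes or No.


Check consecutive pairs:
  1 <= 2? True
  2 <= 7? True
  7 <= 10? True
  10 <= 14? True
  14 <= 14? True
Every consecutive pair is in order, so the list is non-decreasing.
Final answer: Yes


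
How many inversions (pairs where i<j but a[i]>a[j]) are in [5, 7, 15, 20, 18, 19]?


For each element, count the later elements that are smaller than it:
  5 (index 0): smaller elements after it = [] -> 0
  7 (index 1): smaller elements after it = [] -> 0
  15 (index 2): smaller elements after it = [] -> 0
  20 (index 3): smaller elements after it = [18, 19] -> 2
  18 (index 4): smaller elements after it = [] -> 0
Total inversions = 0 + 0 + 0 + 2 + 0 = 2
Final answer: 2


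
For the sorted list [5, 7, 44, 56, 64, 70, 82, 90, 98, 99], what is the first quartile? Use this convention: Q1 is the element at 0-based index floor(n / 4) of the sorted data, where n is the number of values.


The list has n = 10 elements.
Q1 index = floor(10 / 4) = floor(2.5) = 2
Counting from index 0 in the sorted data, the element at index 2 is 44.
Final answer: 44


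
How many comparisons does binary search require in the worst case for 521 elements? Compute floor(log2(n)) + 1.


Binary search halves the search space each step.
Maximum comparisons = floor(log2(521)) + 1
log2(521) = 9.0251
floor(log2(521)) = 9, so 9 + 1 = 10
Final answer: 10


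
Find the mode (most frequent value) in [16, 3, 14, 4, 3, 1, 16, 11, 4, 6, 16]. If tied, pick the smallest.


Count the frequency of each value:
  1 appears 1 time(s)
  3 appears 2 time(s)
  4 appears 2 time(s)
  6 appears 1 time(s)
  11 appears 1 time(s)
  14 appears 1 time(s)
  16 appears 3 time(s)
Maximum frequency is 3.
Only 16 reaches that frequency, so it is the mode.
Final answer: 16


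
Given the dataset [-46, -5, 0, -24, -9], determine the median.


First, sort the list: [-46, -24, -9, -5, 0]
The list has 5 elements (odd count).
The middle index is 2 (0-based), and the element there is -9.
Final answer: -9


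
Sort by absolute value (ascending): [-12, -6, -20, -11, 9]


Compute absolute values:
  |-12| = 12
  |-6| = 6
  |-20| = 20
  |-11| = 11
  |9| = 9
Absolute values in increasing order: 6 < 9 < 11 < 12 < 20
Listing the original numbers in that order gives the answer.
Final answer: [-6, 9, -11, -12, -20]


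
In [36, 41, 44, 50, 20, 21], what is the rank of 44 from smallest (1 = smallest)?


Sort ascending: [20, 21, 36, 41, 44, 50]
Find 44 in the sorted list.
44 is at position 5 (1-indexed).
Final answer: 5


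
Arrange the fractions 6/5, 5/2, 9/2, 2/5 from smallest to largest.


Convert to decimal for comparison:
  6/5 = 1.2
  5/2 = 2.5
  9/2 = 4.5
  2/5 = 0.4
Decimals in increasing order: 0.4 < 1.2 < 2.5 < 4.5
Writing each back as its fraction gives the sorted order.
Final answer: 2/5, 6/5, 5/2, 9/2


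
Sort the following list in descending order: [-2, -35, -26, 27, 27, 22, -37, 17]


Original list: [-2, -35, -26, 27, 27, 22, -37, 17]
Repeatedly take the largest remaining element:
  Remaining [-2, -35, -26, 27, 27, 22, -37, 17] -> largest is 27
  Remaining [-2, -35, -26, 27, 22, -37, 17] -> largest is 27
  Remaining [-2, -35, -26, 22, -37, 17] -> largest is 22
  Remaining [-2, -35, -26, -37, 17] -> largest is 17
  Remaining [-2, -35, -26, -37] -> largest is -2
  Remaining [-35, -26, -37] -> largest is -26
  Remaining [-35, -37] -> largest is -35
  Remaining [-37] -> largest is -37
Collecting the picks in order gives the descending list.
Final answer: [27, 27, 22, 17, -2, -26, -35, -37]


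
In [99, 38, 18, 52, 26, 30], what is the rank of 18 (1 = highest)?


Sort descending: [99, 52, 38, 30, 26, 18]
Find 18 in the sorted list.
18 is at position 6.
Final answer: 6


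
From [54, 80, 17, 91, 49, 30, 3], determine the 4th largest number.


Sort descending: [91, 80, 54, 49, 30, 17, 3]
The 4th element (1-indexed) is at index 3.
Value = 49
Final answer: 49


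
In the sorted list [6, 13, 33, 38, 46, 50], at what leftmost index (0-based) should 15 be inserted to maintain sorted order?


List is sorted: [6, 13, 33, 38, 46, 50]
We need the leftmost position where 15 can be inserted, i.e. the first index whose element is >= 15 (or the end of the list if none is).
Binary search with low=0, high=6 (0-based indices):
  low=0, high=6, mid=3: a[3]=38 >= 15, so high = 3
  low=0, high=3, mid=1: a[1]=13 < 15, so low = 2
  low=2, high=3, mid=2: a[2]=33 >= 15, so high = 2
Now low = high = 2, so the insertion index is 2.
Final answer: 2


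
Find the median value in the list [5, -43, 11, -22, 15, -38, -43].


First, sort the list: [-43, -43, -38, -22, 5, 11, 15]
The list has 7 elements (odd count).
The middle index is 3 (0-based), and the element there is -22.
Final answer: -22


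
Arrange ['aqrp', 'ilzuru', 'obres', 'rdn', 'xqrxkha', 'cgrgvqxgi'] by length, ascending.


Compute lengths:
  'aqrp' has length 4
  'ilzuru' has length 6
  'obres' has length 5
  'rdn' has length 3
  'xqrxkha' has length 7
  'cgrgvqxgi' has length 9
Lengths in increasing order: 3 < 4 < 5 < 6 < 7 < 9
Listing the words in that order gives the answer.
Final answer: ['rdn', 'aqrp', 'obres', 'ilzuru', 'xqrxkha', 'cgrgvqxgi']


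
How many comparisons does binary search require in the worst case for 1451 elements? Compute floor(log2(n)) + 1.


Binary search halves the search space each step.
Maximum comparisons = floor(log2(1451)) + 1
log2(1451) = 10.5028
floor(log2(1451)) = 10, so 10 + 1 = 11
Final answer: 11


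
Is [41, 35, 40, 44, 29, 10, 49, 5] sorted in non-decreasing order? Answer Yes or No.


Check consecutive pairs:
  41 <= 35? False
  35 <= 40? True
  40 <= 44? True
  44 <= 29? False
  29 <= 10? False
  10 <= 49? True
  49 <= 5? False
4 consecutive pair(s) are out of order, so the list is not sorted.
Final answer: No


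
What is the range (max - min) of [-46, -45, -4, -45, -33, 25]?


Maximum value: 25
Minimum value: -46
Range = 25 - (-46) = 71
Final answer: 71


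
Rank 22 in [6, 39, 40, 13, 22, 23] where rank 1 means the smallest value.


Sort ascending: [6, 13, 22, 23, 39, 40]
Find 22 in the sorted list.
22 is at position 3 (1-indexed).
Final answer: 3


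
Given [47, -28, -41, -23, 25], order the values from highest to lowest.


Original list: [47, -28, -41, -23, 25]
Repeatedly take the largest remaining element:
  Remaining [47, -28, -41, -23, 25] -> largest is 47
  Remaining [-28, -41, -23, 25] -> largest is 25
  Remaining [-28, -41, -23] -> largest is -23
  Remaining [-28, -41] -> largest is -28
  Remaining [-41] -> largest is -41
Collecting the picks in order gives the descending list.
Final answer: [47, 25, -23, -28, -41]


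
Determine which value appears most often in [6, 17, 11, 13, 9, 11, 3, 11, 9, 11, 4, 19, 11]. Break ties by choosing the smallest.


Count the frequency of each value:
  3 appears 1 time(s)
  4 appears 1 time(s)
  6 appears 1 time(s)
  9 appears 2 time(s)
  11 appears 5 time(s)
  13 appears 1 time(s)
  17 appears 1 time(s)
  19 appears 1 time(s)
Maximum frequency is 5.
Only 11 reaches that frequency, so it is the mode.
Final answer: 11


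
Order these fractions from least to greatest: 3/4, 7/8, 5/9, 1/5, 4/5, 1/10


Convert to decimal for comparison:
  3/4 = 0.75
  7/8 = 0.875
  5/9 = 0.5556
  1/5 = 0.2
  4/5 = 0.8
  1/10 = 0.1
Decimals in increasing order: 0.1 < 0.2 < 0.5556 < 0.75 < 0.8 < 0.875
Writing each back as its fraction gives the sorted order.
Final answer: 1/10, 1/5, 5/9, 3/4, 4/5, 7/8


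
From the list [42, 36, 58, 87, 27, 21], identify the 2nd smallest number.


Sort ascending: [21, 27, 36, 42, 58, 87]
The 2nd element (1-indexed) is at index 1.
Value = 27
Final answer: 27


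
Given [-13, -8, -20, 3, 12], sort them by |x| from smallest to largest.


Compute absolute values:
  |-13| = 13
  |-8| = 8
  |-20| = 20
  |3| = 3
  |12| = 12
Absolute values in increasing order: 3 < 8 < 12 < 13 < 20
Listing the original numbers in that order gives the answer.
Final answer: [3, -8, 12, -13, -20]


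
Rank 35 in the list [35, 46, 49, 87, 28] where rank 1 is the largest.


Sort descending: [87, 49, 46, 35, 28]
Find 35 in the sorted list.
35 is at position 4.
Final answer: 4


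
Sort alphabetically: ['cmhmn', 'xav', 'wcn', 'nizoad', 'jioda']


Compare strings character by character (the first differing letter decides):
  'cmhmn' < 'jioda' since 'c' < 'j' at position 1
  'jioda' < 'nizoad' since 'j' < 'n' at position 1
  'nizoad' < 'wcn' since 'n' < 'w' at position 1
  'wcn' < 'xav' since 'w' < 'x' at position 1
Chaining these comparisons gives the alphabetical order.
Final answer: ['cmhmn', 'jioda', 'nizoad', 'wcn', 'xav']


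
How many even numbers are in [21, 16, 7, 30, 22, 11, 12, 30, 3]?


Check each element:
  21 is odd
  16 is even
  7 is odd
  30 is even
  22 is even
  11 is odd
  12 is even
  30 is even
  3 is odd
Evens: [16, 30, 22, 12, 30]
Count of evens = 5
Final answer: 5


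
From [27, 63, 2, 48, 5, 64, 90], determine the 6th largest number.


Sort descending: [90, 64, 63, 48, 27, 5, 2]
The 6th element (1-indexed) is at index 5.
Value = 5
Final answer: 5


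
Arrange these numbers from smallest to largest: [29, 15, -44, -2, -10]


Original list: [29, 15, -44, -2, -10]
Repeatedly take the smallest remaining element:
  Remaining [29, 15, -44, -2, -10] -> smallest is -44
  Remaining [29, 15, -2, -10] -> smallest is -10
  Remaining [29, 15, -2] -> smallest is -2
  Remaining [29, 15] -> smallest is 15
  Remaining [29] -> smallest is 29
Collecting the picks in order gives the sorted list.
Final answer: [-44, -10, -2, 15, 29]


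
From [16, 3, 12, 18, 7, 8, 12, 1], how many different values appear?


List all unique values:
Distinct values: [1, 3, 7, 8, 12, 16, 18]
Count = 7
Final answer: 7


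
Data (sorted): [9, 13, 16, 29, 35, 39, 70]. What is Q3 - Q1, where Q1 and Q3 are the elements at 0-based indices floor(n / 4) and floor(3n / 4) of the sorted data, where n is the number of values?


The data has n = 7 elements.
Q1 index = floor(7 / 4) = floor(1.75) = 1; Q3 index = floor(3 * 7 / 4) = floor(5.25) = 5
Q1 = element at index 1 = 13
Q3 = element at index 5 = 39
IQR = 39 - 13 = 26
Final answer: 26


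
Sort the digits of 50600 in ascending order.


The number 50600 has digits: 5, 0, 6, 0, 0
Sorted: 0, 0, 0, 5, 6
Joining the sorted digits gives the result.
Final answer: 00056


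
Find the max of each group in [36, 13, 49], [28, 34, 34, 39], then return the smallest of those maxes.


Find max of each group:
  Group 1: [36, 13, 49] -> max = 49
  Group 2: [28, 34, 34, 39] -> max = 39
Maxes: [49, 39]
Minimum of maxes = 39
Final answer: 39


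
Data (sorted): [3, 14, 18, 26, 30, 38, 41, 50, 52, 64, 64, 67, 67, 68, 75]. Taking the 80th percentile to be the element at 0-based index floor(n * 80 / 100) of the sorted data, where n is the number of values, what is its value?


The dataset has n = 15 elements.
Index = floor(15 * 80 / 100) = floor(1200 / 100) = floor(12) = 12
Counting from index 0 in the sorted data, the element at index 12 is 67.
Final answer: 67


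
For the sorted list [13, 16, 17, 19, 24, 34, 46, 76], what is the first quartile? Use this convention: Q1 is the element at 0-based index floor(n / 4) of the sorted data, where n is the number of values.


The list has n = 8 elements.
Q1 index = floor(8 / 4) = floor(2) = 2
Counting from index 0 in the sorted data, the element at index 2 is 17.
Final answer: 17


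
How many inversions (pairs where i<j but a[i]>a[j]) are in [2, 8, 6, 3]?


For each element, count the later elements that are smaller than it:
  2 (index 0): smaller elements after it = [] -> 0
  8 (index 1): smaller elements after it = [6, 3] -> 2
  6 (index 2): smaller elements after it = [3] -> 1
Total inversions = 0 + 2 + 1 = 3
Final answer: 3


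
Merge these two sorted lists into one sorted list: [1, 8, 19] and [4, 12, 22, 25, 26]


List A: [1, 8, 19]
List B: [4, 12, 22, 25, 26]
Repeatedly compare the front elements and take the smaller:
  1 vs 4 -> take 1
  8 vs 4 -> take 4
  8 vs 12 -> take 8
  19 vs 12 -> take 12
  19 vs 22 -> take 19
  A is exhausted; append the rest of B: [22, 25, 26]
Final answer: [1, 4, 8, 12, 19, 22, 25, 26]


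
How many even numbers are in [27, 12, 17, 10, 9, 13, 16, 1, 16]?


Check each element:
  27 is odd
  12 is even
  17 is odd
  10 is even
  9 is odd
  13 is odd
  16 is even
  1 is odd
  16 is even
Evens: [12, 10, 16, 16]
Count of evens = 4
Final answer: 4


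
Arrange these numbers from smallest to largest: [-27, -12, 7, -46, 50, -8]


Original list: [-27, -12, 7, -46, 50, -8]
Repeatedly take the smallest remaining element:
  Remaining [-27, -12, 7, -46, 50, -8] -> smallest is -46
  Remaining [-27, -12, 7, 50, -8] -> smallest is -27
  Remaining [-12, 7, 50, -8] -> smallest is -12
  Remaining [7, 50, -8] -> smallest is -8
  Remaining [7, 50] -> smallest is 7
  Remaining [50] -> smallest is 50
Collecting the picks in order gives the sorted list.
Final answer: [-46, -27, -12, -8, 7, 50]


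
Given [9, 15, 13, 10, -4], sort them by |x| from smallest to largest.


Compute absolute values:
  |9| = 9
  |15| = 15
  |13| = 13
  |10| = 10
  |-4| = 4
Absolute values in increasing order: 4 < 9 < 10 < 13 < 15
Listing the original numbers in that order gives the answer.
Final answer: [-4, 9, 10, 13, 15]


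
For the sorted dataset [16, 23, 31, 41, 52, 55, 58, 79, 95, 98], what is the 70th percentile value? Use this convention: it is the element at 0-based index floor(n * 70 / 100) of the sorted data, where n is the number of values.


The dataset has n = 10 elements.
Index = floor(10 * 70 / 100) = floor(700 / 100) = floor(7) = 7
Counting from index 0 in the sorted data, the element at index 7 is 79.
Final answer: 79


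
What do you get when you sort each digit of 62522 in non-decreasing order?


The number 62522 has digits: 6, 2, 5, 2, 2
Sorted: 2, 2, 2, 5, 6
Joining the sorted digits gives the result.
Final answer: 22256


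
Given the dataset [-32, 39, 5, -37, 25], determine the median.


First, sort the list: [-37, -32, 5, 25, 39]
The list has 5 elements (odd count).
The middle index is 2 (0-based), and the element there is 5.
Final answer: 5


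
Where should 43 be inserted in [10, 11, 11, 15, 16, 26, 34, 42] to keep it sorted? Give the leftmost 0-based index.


List is sorted: [10, 11, 11, 15, 16, 26, 34, 42]
We need the leftmost position where 43 can be inserted, i.e. the first index whose element is >= 43 (or the end of the list if none is).
Binary search with low=0, high=8 (0-based indices):
  low=0, high=8, mid=4: a[4]=16 < 43, so low = 5
  low=5, high=8, mid=6: a[6]=34 < 43, so low = 7
  low=7, high=8, mid=7: a[7]=42 < 43, so low = 8
Now low = high = 8, so the insertion index is 8.
Final answer: 8


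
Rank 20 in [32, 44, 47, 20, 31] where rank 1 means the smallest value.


Sort ascending: [20, 31, 32, 44, 47]
Find 20 in the sorted list.
20 is at position 1 (1-indexed).
Final answer: 1


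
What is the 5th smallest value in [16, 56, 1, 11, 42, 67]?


Sort ascending: [1, 11, 16, 42, 56, 67]
The 5th element (1-indexed) is at index 4.
Value = 56
Final answer: 56


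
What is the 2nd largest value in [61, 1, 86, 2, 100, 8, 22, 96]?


Sort descending: [100, 96, 86, 61, 22, 8, 2, 1]
The 2nd element (1-indexed) is at index 1.
Value = 96
Final answer: 96


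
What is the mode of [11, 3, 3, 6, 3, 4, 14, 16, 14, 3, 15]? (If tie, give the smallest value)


Count the frequency of each value:
  3 appears 4 time(s)
  4 appears 1 time(s)
  6 appears 1 time(s)
  11 appears 1 time(s)
  14 appears 2 time(s)
  15 appears 1 time(s)
  16 appears 1 time(s)
Maximum frequency is 4.
Only 3 reaches that frequency, so it is the mode.
Final answer: 3


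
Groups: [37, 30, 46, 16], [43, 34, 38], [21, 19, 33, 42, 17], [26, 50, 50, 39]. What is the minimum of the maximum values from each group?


Find max of each group:
  Group 1: [37, 30, 46, 16] -> max = 46
  Group 2: [43, 34, 38] -> max = 43
  Group 3: [21, 19, 33, 42, 17] -> max = 42
  Group 4: [26, 50, 50, 39] -> max = 50
Maxes: [46, 43, 42, 50]
Minimum of maxes = 42
Final answer: 42


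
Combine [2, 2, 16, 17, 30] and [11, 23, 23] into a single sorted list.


List A: [2, 2, 16, 17, 30]
List B: [11, 23, 23]
Repeatedly compare the front elements and take the smaller:
  2 vs 11 -> take 2
  2 vs 11 -> take 2
  16 vs 11 -> take 11
  16 vs 23 -> take 16
  17 vs 23 -> take 17
  30 vs 23 -> take 23
  30 vs 23 -> take 23
  B is exhausted; append the rest of A: [30]
Final answer: [2, 2, 11, 16, 17, 23, 23, 30]


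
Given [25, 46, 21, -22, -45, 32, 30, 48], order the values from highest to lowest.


Original list: [25, 46, 21, -22, -45, 32, 30, 48]
Repeatedly take the largest remaining element:
  Remaining [25, 46, 21, -22, -45, 32, 30, 48] -> largest is 48
  Remaining [25, 46, 21, -22, -45, 32, 30] -> largest is 46
  Remaining [25, 21, -22, -45, 32, 30] -> largest is 32
  Remaining [25, 21, -22, -45, 30] -> largest is 30
  Remaining [25, 21, -22, -45] -> largest is 25
  Remaining [21, -22, -45] -> largest is 21
  Remaining [-22, -45] -> largest is -22
  Remaining [-45] -> largest is -45
Collecting the picks in order gives the descending list.
Final answer: [48, 46, 32, 30, 25, 21, -22, -45]


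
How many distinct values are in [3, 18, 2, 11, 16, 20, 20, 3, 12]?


List all unique values:
Distinct values: [2, 3, 11, 12, 16, 18, 20]
Count = 7
Final answer: 7


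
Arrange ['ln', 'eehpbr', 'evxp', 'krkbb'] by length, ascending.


Compute lengths:
  'ln' has length 2
  'eehpbr' has length 6
  'evxp' has length 4
  'krkbb' has length 5
Lengths in increasing order: 2 < 4 < 5 < 6
Listing the words in that order gives the answer.
Final answer: ['ln', 'evxp', 'krkbb', 'eehpbr']


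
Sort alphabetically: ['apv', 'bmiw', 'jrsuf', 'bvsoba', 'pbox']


Compare strings character by character (the first differing letter decides):
  'apv' < 'bmiw' since 'a' < 'b' at position 1
  'bmiw' < 'bvsoba' since 'm' < 'v' at position 2
  'bvsoba' < 'jrsuf' since 'b' < 'j' at position 1
  'jrsuf' < 'pbox' since 'j' < 'p' at position 1
Chaining these comparisons gives the alphabetical order.
Final answer: ['apv', 'bmiw', 'bvsoba', 'jrsuf', 'pbox']


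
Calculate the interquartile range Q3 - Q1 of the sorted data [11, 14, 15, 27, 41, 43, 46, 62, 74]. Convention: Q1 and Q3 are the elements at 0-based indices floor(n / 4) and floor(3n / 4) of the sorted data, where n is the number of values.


The data has n = 9 elements.
Q1 index = floor(9 / 4) = floor(2.25) = 2; Q3 index = floor(3 * 9 / 4) = floor(6.75) = 6
Q1 = element at index 2 = 15
Q3 = element at index 6 = 46
IQR = 46 - 15 = 31
Final answer: 31


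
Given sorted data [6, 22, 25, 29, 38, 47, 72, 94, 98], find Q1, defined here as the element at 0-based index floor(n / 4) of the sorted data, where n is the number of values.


The list has n = 9 elements.
Q1 index = floor(9 / 4) = floor(2.25) = 2
Counting from index 0 in the sorted data, the element at index 2 is 25.
Final answer: 25


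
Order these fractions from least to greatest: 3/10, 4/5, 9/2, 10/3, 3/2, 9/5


Convert to decimal for comparison:
  3/10 = 0.3
  4/5 = 0.8
  9/2 = 4.5
  10/3 = 3.3333
  3/2 = 1.5
  9/5 = 1.8
Decimals in increasing order: 0.3 < 0.8 < 1.5 < 1.8 < 3.3333 < 4.5
Writing each back as its fraction gives the sorted order.
Final answer: 3/10, 4/5, 3/2, 9/5, 10/3, 9/2


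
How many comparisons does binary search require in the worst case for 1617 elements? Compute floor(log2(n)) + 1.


Binary search halves the search space each step.
Maximum comparisons = floor(log2(1617)) + 1
log2(1617) = 10.6591
floor(log2(1617)) = 10, so 10 + 1 = 11
Final answer: 11


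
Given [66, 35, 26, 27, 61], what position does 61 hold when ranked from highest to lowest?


Sort descending: [66, 61, 35, 27, 26]
Find 61 in the sorted list.
61 is at position 2.
Final answer: 2


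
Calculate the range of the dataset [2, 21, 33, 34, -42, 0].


Maximum value: 34
Minimum value: -42
Range = 34 - (-42) = 76
Final answer: 76


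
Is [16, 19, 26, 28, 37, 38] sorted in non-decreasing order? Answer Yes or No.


Check consecutive pairs:
  16 <= 19? True
  19 <= 26? True
  26 <= 28? True
  28 <= 37? True
  37 <= 38? True
Every consecutive pair is in order, so the list is non-decreasing.
Final answer: Yes


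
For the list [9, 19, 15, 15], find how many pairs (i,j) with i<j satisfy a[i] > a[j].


For each element, count the later elements that are smaller than it:
  9 (index 0): smaller elements after it = [] -> 0
  19 (index 1): smaller elements after it = [15, 15] -> 2
  15 (index 2): smaller elements after it = [] -> 0
Total inversions = 0 + 2 + 0 = 2
Final answer: 2


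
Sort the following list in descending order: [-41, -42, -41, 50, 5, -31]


Original list: [-41, -42, -41, 50, 5, -31]
Repeatedly take the largest remaining element:
  Remaining [-41, -42, -41, 50, 5, -31] -> largest is 50
  Remaining [-41, -42, -41, 5, -31] -> largest is 5
  Remaining [-41, -42, -41, -31] -> largest is -31
  Remaining [-41, -42, -41] -> largest is -41
  Remaining [-42, -41] -> largest is -41
  Remaining [-42] -> largest is -42
Collecting the picks in order gives the descending list.
Final answer: [50, 5, -31, -41, -41, -42]


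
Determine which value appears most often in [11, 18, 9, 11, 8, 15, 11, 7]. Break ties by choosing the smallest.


Count the frequency of each value:
  7 appears 1 time(s)
  8 appears 1 time(s)
  9 appears 1 time(s)
  11 appears 3 time(s)
  15 appears 1 time(s)
  18 appears 1 time(s)
Maximum frequency is 3.
Only 11 reaches that frequency, so it is the mode.
Final answer: 11


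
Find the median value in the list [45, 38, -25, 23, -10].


First, sort the list: [-25, -10, 23, 38, 45]
The list has 5 elements (odd count).
The middle index is 2 (0-based), and the element there is 23.
Final answer: 23


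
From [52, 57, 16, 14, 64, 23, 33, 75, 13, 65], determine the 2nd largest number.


Sort descending: [75, 65, 64, 57, 52, 33, 23, 16, 14, 13]
The 2nd element (1-indexed) is at index 1.
Value = 65
Final answer: 65


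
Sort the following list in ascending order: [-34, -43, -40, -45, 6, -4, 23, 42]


Original list: [-34, -43, -40, -45, 6, -4, 23, 42]
Repeatedly take the smallest remaining element:
  Remaining [-34, -43, -40, -45, 6, -4, 23, 42] -> smallest is -45
  Remaining [-34, -43, -40, 6, -4, 23, 42] -> smallest is -43
  Remaining [-34, -40, 6, -4, 23, 42] -> smallest is -40
  Remaining [-34, 6, -4, 23, 42] -> smallest is -34
  Remaining [6, -4, 23, 42] -> smallest is -4
  Remaining [6, 23, 42] -> smallest is 6
  Remaining [23, 42] -> smallest is 23
  Remaining [42] -> smallest is 42
Collecting the picks in order gives the sorted list.
Final answer: [-45, -43, -40, -34, -4, 6, 23, 42]


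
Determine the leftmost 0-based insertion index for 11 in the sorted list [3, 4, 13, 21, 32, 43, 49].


List is sorted: [3, 4, 13, 21, 32, 43, 49]
We need the leftmost position where 11 can be inserted, i.e. the first index whose element is >= 11 (or the end of the list if none is).
Binary search with low=0, high=7 (0-based indices):
  low=0, high=7, mid=3: a[3]=21 >= 11, so high = 3
  low=0, high=3, mid=1: a[1]=4 < 11, so low = 2
  low=2, high=3, mid=2: a[2]=13 >= 11, so high = 2
Now low = high = 2, so the insertion index is 2.
Final answer: 2


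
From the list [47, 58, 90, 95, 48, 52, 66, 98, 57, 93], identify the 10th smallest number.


Sort ascending: [47, 48, 52, 57, 58, 66, 90, 93, 95, 98]
The 10th element (1-indexed) is at index 9.
Value = 98
Final answer: 98


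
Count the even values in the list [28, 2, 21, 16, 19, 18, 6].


Check each element:
  28 is even
  2 is even
  21 is odd
  16 is even
  19 is odd
  18 is even
  6 is even
Evens: [28, 2, 16, 18, 6]
Count of evens = 5
Final answer: 5


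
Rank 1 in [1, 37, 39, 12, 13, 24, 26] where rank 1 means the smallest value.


Sort ascending: [1, 12, 13, 24, 26, 37, 39]
Find 1 in the sorted list.
1 is at position 1 (1-indexed).
Final answer: 1


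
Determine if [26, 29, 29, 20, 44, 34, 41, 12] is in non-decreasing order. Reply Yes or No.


Check consecutive pairs:
  26 <= 29? True
  29 <= 29? True
  29 <= 20? False
  20 <= 44? True
  44 <= 34? False
  34 <= 41? True
  41 <= 12? False
3 consecutive pair(s) are out of order, so the list is not sorted.
Final answer: No


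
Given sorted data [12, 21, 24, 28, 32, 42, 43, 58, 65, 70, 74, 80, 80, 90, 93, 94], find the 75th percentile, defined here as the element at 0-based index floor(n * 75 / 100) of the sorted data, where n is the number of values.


The dataset has n = 16 elements.
Index = floor(16 * 75 / 100) = floor(1200 / 100) = floor(12) = 12
Counting from index 0 in the sorted data, the element at index 12 is 80.
Final answer: 80


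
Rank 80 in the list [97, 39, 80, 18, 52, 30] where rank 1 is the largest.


Sort descending: [97, 80, 52, 39, 30, 18]
Find 80 in the sorted list.
80 is at position 2.
Final answer: 2


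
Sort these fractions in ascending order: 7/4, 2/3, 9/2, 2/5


Convert to decimal for comparison:
  7/4 = 1.75
  2/3 = 0.6667
  9/2 = 4.5
  2/5 = 0.4
Decimals in increasing order: 0.4 < 0.6667 < 1.75 < 4.5
Writing each back as its fraction gives the sorted order.
Final answer: 2/5, 2/3, 7/4, 9/2


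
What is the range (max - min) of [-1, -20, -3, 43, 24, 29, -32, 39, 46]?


Maximum value: 46
Minimum value: -32
Range = 46 - (-32) = 78
Final answer: 78


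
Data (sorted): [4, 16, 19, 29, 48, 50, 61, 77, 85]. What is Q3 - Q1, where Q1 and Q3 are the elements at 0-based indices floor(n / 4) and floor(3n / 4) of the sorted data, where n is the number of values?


The data has n = 9 elements.
Q1 index = floor(9 / 4) = floor(2.25) = 2; Q3 index = floor(3 * 9 / 4) = floor(6.75) = 6
Q1 = element at index 2 = 19
Q3 = element at index 6 = 61
IQR = 61 - 19 = 42
Final answer: 42


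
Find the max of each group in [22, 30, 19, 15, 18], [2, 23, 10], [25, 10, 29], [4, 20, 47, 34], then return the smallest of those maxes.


Find max of each group:
  Group 1: [22, 30, 19, 15, 18] -> max = 30
  Group 2: [2, 23, 10] -> max = 23
  Group 3: [25, 10, 29] -> max = 29
  Group 4: [4, 20, 47, 34] -> max = 47
Maxes: [30, 23, 29, 47]
Minimum of maxes = 23
Final answer: 23


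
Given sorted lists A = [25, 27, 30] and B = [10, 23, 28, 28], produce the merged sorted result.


List A: [25, 27, 30]
List B: [10, 23, 28, 28]
Repeatedly compare the front elements and take the smaller:
  25 vs 10 -> take 10
  25 vs 23 -> take 23
  25 vs 28 -> take 25
  27 vs 28 -> take 27
  30 vs 28 -> take 28
  30 vs 28 -> take 28
  B is exhausted; append the rest of A: [30]
Final answer: [10, 23, 25, 27, 28, 28, 30]


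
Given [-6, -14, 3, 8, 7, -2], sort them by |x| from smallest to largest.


Compute absolute values:
  |-6| = 6
  |-14| = 14
  |3| = 3
  |8| = 8
  |7| = 7
  |-2| = 2
Absolute values in increasing order: 2 < 3 < 6 < 7 < 8 < 14
Listing the original numbers in that order gives the answer.
Final answer: [-2, 3, -6, 7, 8, -14]


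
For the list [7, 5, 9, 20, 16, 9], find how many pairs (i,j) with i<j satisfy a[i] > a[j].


For each element, count the later elements that are smaller than it:
  7 (index 0): smaller elements after it = [5] -> 1
  5 (index 1): smaller elements after it = [] -> 0
  9 (index 2): smaller elements after it = [] -> 0
  20 (index 3): smaller elements after it = [16, 9] -> 2
  16 (index 4): smaller elements after it = [9] -> 1
Total inversions = 1 + 0 + 0 + 2 + 1 = 4
Final answer: 4


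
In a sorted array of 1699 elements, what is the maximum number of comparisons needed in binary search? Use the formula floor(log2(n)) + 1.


Binary search halves the search space each step.
Maximum comparisons = floor(log2(1699)) + 1
log2(1699) = 10.7305
floor(log2(1699)) = 10, so 10 + 1 = 11
Final answer: 11


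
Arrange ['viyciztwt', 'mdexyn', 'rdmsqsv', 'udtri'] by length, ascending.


Compute lengths:
  'viyciztwt' has length 9
  'mdexyn' has length 6
  'rdmsqsv' has length 7
  'udtri' has length 5
Lengths in increasing order: 5 < 6 < 7 < 9
Listing the words in that order gives the answer.
Final answer: ['udtri', 'mdexyn', 'rdmsqsv', 'viyciztwt']


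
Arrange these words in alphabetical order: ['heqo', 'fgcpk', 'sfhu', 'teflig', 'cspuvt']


Compare strings character by character (the first differing letter decides):
  'cspuvt' < 'fgcpk' since 'c' < 'f' at position 1
  'fgcpk' < 'heqo' since 'f' < 'h' at position 1
  'heqo' < 'sfhu' since 'h' < 's' at position 1
  'sfhu' < 'teflig' since 's' < 't' at position 1
Chaining these comparisons gives the alphabetical order.
Final answer: ['cspuvt', 'fgcpk', 'heqo', 'sfhu', 'teflig']


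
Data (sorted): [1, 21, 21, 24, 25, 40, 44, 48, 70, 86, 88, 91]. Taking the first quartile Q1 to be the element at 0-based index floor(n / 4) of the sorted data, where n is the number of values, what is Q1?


The list has n = 12 elements.
Q1 index = floor(12 / 4) = floor(3) = 3
Counting from index 0 in the sorted data, the element at index 3 is 24.
Final answer: 24


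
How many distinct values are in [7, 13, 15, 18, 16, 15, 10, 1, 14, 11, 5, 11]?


List all unique values:
Distinct values: [1, 5, 7, 10, 11, 13, 14, 15, 16, 18]
Count = 10
Final answer: 10


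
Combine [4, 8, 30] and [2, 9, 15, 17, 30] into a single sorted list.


List A: [4, 8, 30]
List B: [2, 9, 15, 17, 30]
Repeatedly compare the front elements and take the smaller:
  4 vs 2 -> take 2
  4 vs 9 -> take 4
  8 vs 9 -> take 8
  30 vs 9 -> take 9
  30 vs 15 -> take 15
  30 vs 17 -> take 17
  30 vs 30 -> take 30
  A is exhausted; append the rest of B: [30]
Final answer: [2, 4, 8, 9, 15, 17, 30, 30]


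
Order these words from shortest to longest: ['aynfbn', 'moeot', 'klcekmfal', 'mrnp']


Compute lengths:
  'aynfbn' has length 6
  'moeot' has length 5
  'klcekmfal' has length 9
  'mrnp' has length 4
Lengths in increasing order: 4 < 5 < 6 < 9
Listing the words in that order gives the answer.
Final answer: ['mrnp', 'moeot', 'aynfbn', 'klcekmfal']


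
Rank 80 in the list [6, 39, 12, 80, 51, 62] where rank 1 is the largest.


Sort descending: [80, 62, 51, 39, 12, 6]
Find 80 in the sorted list.
80 is at position 1.
Final answer: 1


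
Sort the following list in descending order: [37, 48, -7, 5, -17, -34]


Original list: [37, 48, -7, 5, -17, -34]
Repeatedly take the largest remaining element:
  Remaining [37, 48, -7, 5, -17, -34] -> largest is 48
  Remaining [37, -7, 5, -17, -34] -> largest is 37
  Remaining [-7, 5, -17, -34] -> largest is 5
  Remaining [-7, -17, -34] -> largest is -7
  Remaining [-17, -34] -> largest is -17
  Remaining [-34] -> largest is -34
Collecting the picks in order gives the descending list.
Final answer: [48, 37, 5, -7, -17, -34]


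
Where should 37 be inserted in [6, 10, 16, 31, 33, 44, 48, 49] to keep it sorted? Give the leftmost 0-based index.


List is sorted: [6, 10, 16, 31, 33, 44, 48, 49]
We need the leftmost position where 37 can be inserted, i.e. the first index whose element is >= 37 (or the end of the list if none is).
Binary search with low=0, high=8 (0-based indices):
  low=0, high=8, mid=4: a[4]=33 < 37, so low = 5
  low=5, high=8, mid=6: a[6]=48 >= 37, so high = 6
  low=5, high=6, mid=5: a[5]=44 >= 37, so high = 5
Now low = high = 5, so the insertion index is 5.
Final answer: 5


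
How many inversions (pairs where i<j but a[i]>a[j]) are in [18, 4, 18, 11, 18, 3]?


For each element, count the later elements that are smaller than it:
  18 (index 0): smaller elements after it = [4, 11, 3] -> 3
  4 (index 1): smaller elements after it = [3] -> 1
  18 (index 2): smaller elements after it = [11, 3] -> 2
  11 (index 3): smaller elements after it = [3] -> 1
  18 (index 4): smaller elements after it = [3] -> 1
Total inversions = 3 + 1 + 2 + 1 + 1 = 8
Final answer: 8


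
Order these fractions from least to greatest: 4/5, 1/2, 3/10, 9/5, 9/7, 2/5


Convert to decimal for comparison:
  4/5 = 0.8
  1/2 = 0.5
  3/10 = 0.3
  9/5 = 1.8
  9/7 = 1.2857
  2/5 = 0.4
Decimals in increasing order: 0.3 < 0.4 < 0.5 < 0.8 < 1.2857 < 1.8
Writing each back as its fraction gives the sorted order.
Final answer: 3/10, 2/5, 1/2, 4/5, 9/7, 9/5


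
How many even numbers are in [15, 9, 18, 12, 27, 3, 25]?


Check each element:
  15 is odd
  9 is odd
  18 is even
  12 is even
  27 is odd
  3 is odd
  25 is odd
Evens: [18, 12]
Count of evens = 2
Final answer: 2


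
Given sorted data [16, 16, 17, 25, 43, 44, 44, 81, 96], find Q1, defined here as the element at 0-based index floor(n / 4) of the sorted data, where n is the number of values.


The list has n = 9 elements.
Q1 index = floor(9 / 4) = floor(2.25) = 2
Counting from index 0 in the sorted data, the element at index 2 is 17.
Final answer: 17


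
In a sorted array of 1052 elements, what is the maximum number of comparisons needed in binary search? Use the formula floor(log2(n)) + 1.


Binary search halves the search space each step.
Maximum comparisons = floor(log2(1052)) + 1
log2(1052) = 10.0389
floor(log2(1052)) = 10, so 10 + 1 = 11
Final answer: 11


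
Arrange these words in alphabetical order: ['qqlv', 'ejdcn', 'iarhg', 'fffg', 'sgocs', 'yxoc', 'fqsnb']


Compare strings character by character (the first differing letter decides):
  'ejdcn' < 'fffg' since 'e' < 'f' at position 1
  'fffg' < 'fqsnb' since 'f' < 'q' at position 2
  'fqsnb' < 'iarhg' since 'f' < 'i' at position 1
  'iarhg' < 'qqlv' since 'i' < 'q' at position 1
  'qqlv' < 'sgocs' since 'q' < 's' at position 1
  'sgocs' < 'yxoc' since 's' < 'y' at position 1
Chaining these comparisons gives the alphabetical order.
Final answer: ['ejdcn', 'fffg', 'fqsnb', 'iarhg', 'qqlv', 'sgocs', 'yxoc']


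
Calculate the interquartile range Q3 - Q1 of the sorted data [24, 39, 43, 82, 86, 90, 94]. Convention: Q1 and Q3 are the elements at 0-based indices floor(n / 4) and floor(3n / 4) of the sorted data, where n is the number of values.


The data has n = 7 elements.
Q1 index = floor(7 / 4) = floor(1.75) = 1; Q3 index = floor(3 * 7 / 4) = floor(5.25) = 5
Q1 = element at index 1 = 39
Q3 = element at index 5 = 90
IQR = 90 - 39 = 51
Final answer: 51


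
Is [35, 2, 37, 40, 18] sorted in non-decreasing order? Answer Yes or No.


Check consecutive pairs:
  35 <= 2? False
  2 <= 37? True
  37 <= 40? True
  40 <= 18? False
2 consecutive pair(s) are out of order, so the list is not sorted.
Final answer: No


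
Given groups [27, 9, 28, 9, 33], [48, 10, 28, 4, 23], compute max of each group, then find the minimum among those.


Find max of each group:
  Group 1: [27, 9, 28, 9, 33] -> max = 33
  Group 2: [48, 10, 28, 4, 23] -> max = 48
Maxes: [33, 48]
Minimum of maxes = 33
Final answer: 33


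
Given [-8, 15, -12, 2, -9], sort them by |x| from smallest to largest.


Compute absolute values:
  |-8| = 8
  |15| = 15
  |-12| = 12
  |2| = 2
  |-9| = 9
Absolute values in increasing order: 2 < 8 < 9 < 12 < 15
Listing the original numbers in that order gives the answer.
Final answer: [2, -8, -9, -12, 15]
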